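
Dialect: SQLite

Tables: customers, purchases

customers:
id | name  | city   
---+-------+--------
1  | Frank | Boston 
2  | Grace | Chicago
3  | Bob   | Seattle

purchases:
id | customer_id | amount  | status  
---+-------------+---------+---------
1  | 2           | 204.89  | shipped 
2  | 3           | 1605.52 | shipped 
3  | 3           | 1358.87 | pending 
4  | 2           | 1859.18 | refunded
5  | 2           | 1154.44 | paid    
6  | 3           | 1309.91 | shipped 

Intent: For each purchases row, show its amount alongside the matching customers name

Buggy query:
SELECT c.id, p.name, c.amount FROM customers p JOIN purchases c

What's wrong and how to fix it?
Bug: JOIN with no ON clause produces a cartesian product; every purchases row pairs with every customers row

Fix: Add ON c.customer_id = p.id to the JOIN

Corrected query:
SELECT c.id, p.name, c.amount FROM customers p JOIN purchases c ON c.customer_id = p.id

Result:
id | name  | amount 
---+-------+--------
1  | Grace | 204.89 
2  | Bob   | 1605.52
3  | Bob   | 1358.87
4  | Grace | 1859.18
5  | Grace | 1154.44
6  | Bob   | 1309.91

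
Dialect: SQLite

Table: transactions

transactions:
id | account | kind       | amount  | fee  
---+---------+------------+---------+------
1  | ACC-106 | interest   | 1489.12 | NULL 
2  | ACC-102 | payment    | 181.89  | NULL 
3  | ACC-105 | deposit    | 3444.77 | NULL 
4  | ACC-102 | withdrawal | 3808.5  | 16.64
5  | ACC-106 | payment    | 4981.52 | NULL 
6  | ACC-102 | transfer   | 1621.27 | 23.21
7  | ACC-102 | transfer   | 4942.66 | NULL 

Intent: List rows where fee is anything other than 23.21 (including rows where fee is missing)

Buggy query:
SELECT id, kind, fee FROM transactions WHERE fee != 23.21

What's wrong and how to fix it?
Bug: Inequality against NULL is unknown, not true; rows with NULL are dropped

Fix: Handle NULL separately with IS NULL alongside the inequality

Corrected query:
SELECT id, kind, fee FROM transactions WHERE fee != 23.21 OR fee IS NULL

Result:
id | kind       | fee  
---+------------+------
1  | interest   | NULL 
2  | payment    | NULL 
3  | deposit    | NULL 
4  | withdrawal | 16.64
5  | payment    | NULL 
7  | transfer   | NULL 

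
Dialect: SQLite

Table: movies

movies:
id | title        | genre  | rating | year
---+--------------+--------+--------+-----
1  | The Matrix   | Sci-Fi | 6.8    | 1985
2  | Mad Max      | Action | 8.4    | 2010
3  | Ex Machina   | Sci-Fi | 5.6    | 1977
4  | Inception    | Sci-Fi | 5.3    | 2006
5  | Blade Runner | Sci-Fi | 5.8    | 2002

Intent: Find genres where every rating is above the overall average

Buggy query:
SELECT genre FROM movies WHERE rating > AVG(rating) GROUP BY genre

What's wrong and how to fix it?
Bug: AVG() is an aggregate; it can't sit directly in WHERE

Fix: Compute the overall average in a scalar subquery and compare each group's MIN against it in HAVING

Corrected query:
SELECT genre FROM movies GROUP BY genre HAVING MIN(rating) > (SELECT AVG(rating) FROM movies)

Result:
genre 
------
Action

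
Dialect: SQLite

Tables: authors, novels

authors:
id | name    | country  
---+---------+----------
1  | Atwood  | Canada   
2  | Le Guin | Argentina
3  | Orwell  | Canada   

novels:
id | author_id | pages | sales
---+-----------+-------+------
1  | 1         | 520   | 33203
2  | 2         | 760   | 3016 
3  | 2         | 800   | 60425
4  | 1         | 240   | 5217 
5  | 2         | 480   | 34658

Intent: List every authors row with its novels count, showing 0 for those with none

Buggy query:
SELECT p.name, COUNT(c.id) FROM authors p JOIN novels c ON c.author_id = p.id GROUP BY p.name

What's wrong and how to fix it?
Bug: INNER JOIN drops authors rows that have no matching novels rows

Fix: Switch to LEFT JOIN to retain unmatched parent rows

Corrected query:
SELECT p.name, COUNT(c.id) FROM authors p LEFT JOIN novels c ON c.author_id = p.id GROUP BY p.name

Result:
name    | COUNT(c.id)
--------+------------
Atwood  | 2          
Le Guin | 3          
Orwell  | 0          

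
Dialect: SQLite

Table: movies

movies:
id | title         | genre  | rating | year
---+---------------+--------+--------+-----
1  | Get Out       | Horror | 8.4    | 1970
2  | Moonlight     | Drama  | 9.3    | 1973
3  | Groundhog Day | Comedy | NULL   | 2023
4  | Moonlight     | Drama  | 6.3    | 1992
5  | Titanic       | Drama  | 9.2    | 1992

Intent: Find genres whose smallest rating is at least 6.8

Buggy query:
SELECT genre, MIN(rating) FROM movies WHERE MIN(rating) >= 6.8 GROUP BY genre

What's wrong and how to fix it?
Bug: Aggregates like MIN are computed per group after WHERE runs

Fix: Replace WHERE with HAVING after the GROUP BY

Corrected query:
SELECT genre, MIN(rating) FROM movies GROUP BY genre HAVING MIN(rating) >= 6.8

Result:
genre  | MIN(rating)
-------+------------
Horror | 8.4        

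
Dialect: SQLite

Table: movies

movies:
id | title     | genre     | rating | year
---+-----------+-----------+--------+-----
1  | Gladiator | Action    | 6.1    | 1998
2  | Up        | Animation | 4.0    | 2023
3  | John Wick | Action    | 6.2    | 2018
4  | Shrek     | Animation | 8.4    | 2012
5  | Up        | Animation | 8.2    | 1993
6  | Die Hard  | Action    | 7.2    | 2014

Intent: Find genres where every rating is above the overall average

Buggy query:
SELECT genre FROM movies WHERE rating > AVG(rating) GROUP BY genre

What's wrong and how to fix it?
Bug: AVG() is an aggregate; it can't sit directly in WHERE

Fix: Compute the overall average in a scalar subquery and compare each group's MIN against it in HAVING

Corrected query:
SELECT genre FROM movies GROUP BY genre HAVING MIN(rating) > (SELECT AVG(rating) FROM movies)

Result:
(no rows)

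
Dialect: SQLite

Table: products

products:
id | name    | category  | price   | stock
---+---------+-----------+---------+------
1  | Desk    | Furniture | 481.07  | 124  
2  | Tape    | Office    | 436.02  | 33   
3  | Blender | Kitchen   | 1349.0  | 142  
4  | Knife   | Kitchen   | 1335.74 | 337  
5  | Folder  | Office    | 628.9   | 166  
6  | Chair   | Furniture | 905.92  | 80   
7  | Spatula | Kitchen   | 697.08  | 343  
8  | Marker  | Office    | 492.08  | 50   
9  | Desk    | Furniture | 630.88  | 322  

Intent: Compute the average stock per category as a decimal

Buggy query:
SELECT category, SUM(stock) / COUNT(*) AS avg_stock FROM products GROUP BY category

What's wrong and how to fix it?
Bug: SUM(stock) and COUNT(*) are both integers; the division truncates the fractional part

Fix: Multiply by 1.0 (or CAST to REAL) to force floating-point division

Corrected query:
SELECT category, SUM(stock) * 1.0 / COUNT(*) AS avg_stock FROM products GROUP BY category

Result:
category  | avg_stock 
----------+-----------
Furniture | 175.333333
Kitchen   | 274       
Office    | 83        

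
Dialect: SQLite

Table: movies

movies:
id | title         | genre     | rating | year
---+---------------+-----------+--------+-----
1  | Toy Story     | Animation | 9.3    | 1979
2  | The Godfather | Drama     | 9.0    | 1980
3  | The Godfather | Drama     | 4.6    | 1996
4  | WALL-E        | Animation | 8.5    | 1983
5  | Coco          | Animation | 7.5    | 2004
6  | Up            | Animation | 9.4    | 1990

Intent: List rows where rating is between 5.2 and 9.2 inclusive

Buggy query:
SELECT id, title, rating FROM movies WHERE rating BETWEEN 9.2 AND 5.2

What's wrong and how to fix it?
Bug: BETWEEN expects the lower bound first; with 9.2 AND 5.2 the range is empty

Fix: Write BETWEEN 5.2 AND 9.2

Corrected query:
SELECT id, title, rating FROM movies WHERE rating BETWEEN 5.2 AND 9.2

Result:
id | title         | rating
---+---------------+-------
2  | The Godfather | 9     
4  | WALL-E        | 8.5   
5  | Coco          | 7.5   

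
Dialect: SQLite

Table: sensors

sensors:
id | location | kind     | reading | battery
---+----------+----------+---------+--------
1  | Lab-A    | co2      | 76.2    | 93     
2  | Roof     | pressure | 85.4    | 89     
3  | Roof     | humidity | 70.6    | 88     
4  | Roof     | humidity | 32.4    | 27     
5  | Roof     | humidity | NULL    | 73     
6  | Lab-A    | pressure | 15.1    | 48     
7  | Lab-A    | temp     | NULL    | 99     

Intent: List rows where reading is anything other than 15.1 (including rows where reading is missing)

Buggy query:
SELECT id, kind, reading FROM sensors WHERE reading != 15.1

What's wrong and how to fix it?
Bug: 'reading != 15.1' is unknown when reading is NULL, so NULL rows are silently excluded

Fix: Handle NULL separately with IS NULL alongside the inequality

Corrected query:
SELECT id, kind, reading FROM sensors WHERE reading != 15.1 OR reading IS NULL

Result:
id | kind     | reading
---+----------+--------
1  | co2      | 76.2   
2  | pressure | 85.4   
3  | humidity | 70.6   
4  | humidity | 32.4   
5  | humidity | NULL   
7  | temp     | NULL   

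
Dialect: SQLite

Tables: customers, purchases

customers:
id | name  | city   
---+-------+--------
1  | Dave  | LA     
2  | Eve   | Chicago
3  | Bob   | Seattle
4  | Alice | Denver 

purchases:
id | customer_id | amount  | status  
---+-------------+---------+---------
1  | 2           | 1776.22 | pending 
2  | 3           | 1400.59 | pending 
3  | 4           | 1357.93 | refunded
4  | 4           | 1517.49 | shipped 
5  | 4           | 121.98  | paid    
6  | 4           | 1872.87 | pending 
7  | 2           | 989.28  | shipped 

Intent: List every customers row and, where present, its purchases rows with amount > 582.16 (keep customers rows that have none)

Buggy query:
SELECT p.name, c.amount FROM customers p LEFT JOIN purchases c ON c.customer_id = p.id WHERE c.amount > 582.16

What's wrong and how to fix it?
Bug: A WHERE condition on the right-hand table after LEFT JOIN drops unmatched parents

Fix: Put 'c.amount > 582.16' in the JOIN's ON clause instead of WHERE

Corrected query:
SELECT p.name, c.amount FROM customers p LEFT JOIN purchases c ON c.customer_id = p.id AND c.amount > 582.16

Result:
name  | amount 
------+--------
Dave  | NULL   
Eve   | 989.28 
Eve   | 1776.22
Bob   | 1400.59
Alice | 1357.93
Alice | 1517.49
Alice | 1872.87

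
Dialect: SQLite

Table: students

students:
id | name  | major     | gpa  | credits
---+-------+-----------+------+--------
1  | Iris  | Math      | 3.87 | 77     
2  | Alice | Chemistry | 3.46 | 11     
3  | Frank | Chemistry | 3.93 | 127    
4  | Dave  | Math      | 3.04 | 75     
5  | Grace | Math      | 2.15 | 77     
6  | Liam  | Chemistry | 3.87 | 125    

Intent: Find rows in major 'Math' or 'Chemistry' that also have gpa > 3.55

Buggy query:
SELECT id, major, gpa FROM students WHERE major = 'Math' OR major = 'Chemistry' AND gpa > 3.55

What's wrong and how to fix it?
Bug: Without parentheses, AND is evaluated before OR, so the gpa filter only applies to the 'Chemistry' branch

Fix: Add parentheses around the OR so the AND applies to both alternatives

Corrected query:
SELECT id, major, gpa FROM students WHERE (major = 'Math' OR major = 'Chemistry') AND gpa > 3.55

Result:
id | major     | gpa 
---+-----------+-----
1  | Math      | 3.87
3  | Chemistry | 3.93
6  | Chemistry | 3.87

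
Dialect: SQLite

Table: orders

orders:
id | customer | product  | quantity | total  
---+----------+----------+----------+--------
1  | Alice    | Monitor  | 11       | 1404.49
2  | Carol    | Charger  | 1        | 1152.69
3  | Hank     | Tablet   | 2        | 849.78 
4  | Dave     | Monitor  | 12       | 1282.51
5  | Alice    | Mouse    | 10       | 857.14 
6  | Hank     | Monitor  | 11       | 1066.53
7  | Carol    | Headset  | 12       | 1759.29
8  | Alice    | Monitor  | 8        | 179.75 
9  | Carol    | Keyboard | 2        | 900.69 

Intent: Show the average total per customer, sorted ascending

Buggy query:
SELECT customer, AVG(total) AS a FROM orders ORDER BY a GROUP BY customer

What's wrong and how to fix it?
Bug: ORDER BY appears before GROUP BY; SQL clause order requires GROUP BY first

Fix: Reorder: SELECT … FROM … GROUP BY … ORDER BY …

Corrected query:
SELECT customer, AVG(total) AS a FROM orders GROUP BY customer ORDER BY a

Result:
customer | a         
---------+-----------
Alice    | 813.793333
Hank     | 958.155   
Carol    | 1270.89   
Dave     | 1282.51   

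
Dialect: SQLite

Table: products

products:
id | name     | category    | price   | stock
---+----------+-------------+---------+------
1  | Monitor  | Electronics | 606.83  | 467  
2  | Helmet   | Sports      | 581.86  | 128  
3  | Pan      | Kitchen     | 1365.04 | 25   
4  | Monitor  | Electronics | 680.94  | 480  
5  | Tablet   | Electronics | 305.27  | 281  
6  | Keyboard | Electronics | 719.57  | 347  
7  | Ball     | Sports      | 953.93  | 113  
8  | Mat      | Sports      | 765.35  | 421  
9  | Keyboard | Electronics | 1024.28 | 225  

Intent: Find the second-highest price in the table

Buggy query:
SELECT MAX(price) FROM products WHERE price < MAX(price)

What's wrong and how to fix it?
Bug: The inner MAX is an aggregate inside WHERE, which is not allowed

Fix: Compute the overall MAX in a subquery, then take MAX of rows below it

Corrected query:
SELECT MAX(price) FROM products WHERE price < (SELECT MAX(price) FROM products)

Result:
MAX(price)
----------
1024.28   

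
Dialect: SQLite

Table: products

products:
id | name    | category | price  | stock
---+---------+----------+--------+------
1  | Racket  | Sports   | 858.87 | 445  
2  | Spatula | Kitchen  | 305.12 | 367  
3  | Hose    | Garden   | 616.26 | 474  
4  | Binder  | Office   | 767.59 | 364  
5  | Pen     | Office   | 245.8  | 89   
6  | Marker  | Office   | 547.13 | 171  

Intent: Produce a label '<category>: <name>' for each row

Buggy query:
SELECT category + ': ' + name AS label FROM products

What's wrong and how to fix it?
Bug: '+' is numeric addition; on text columns SQLite converts them to 0 instead of concatenating

Fix: Replace + with || to concatenate text

Corrected query:
SELECT category || ': ' || name AS label FROM products

Result:
label           
----------------
Sports: Racket  
Kitchen: Spatula
Garden: Hose    
Office: Binder  
Office: Pen     
Office: Marker  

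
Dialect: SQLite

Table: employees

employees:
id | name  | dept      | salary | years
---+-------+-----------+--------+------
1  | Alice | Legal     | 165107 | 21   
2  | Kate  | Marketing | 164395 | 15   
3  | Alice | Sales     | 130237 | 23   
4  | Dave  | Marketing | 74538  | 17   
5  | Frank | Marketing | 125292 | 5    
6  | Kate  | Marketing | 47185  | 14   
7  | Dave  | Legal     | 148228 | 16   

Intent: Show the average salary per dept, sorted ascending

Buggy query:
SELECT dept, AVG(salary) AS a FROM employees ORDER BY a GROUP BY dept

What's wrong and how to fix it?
Bug: ORDER BY appears before GROUP BY; SQL clause order requires GROUP BY first

Fix: Move ORDER BY to the end, after GROUP BY

Corrected query:
SELECT dept, AVG(salary) AS a FROM employees GROUP BY dept ORDER BY a

Result:
dept      | a       
----------+---------
Marketing | 102852.5
Sales     | 130237  
Legal     | 156667.5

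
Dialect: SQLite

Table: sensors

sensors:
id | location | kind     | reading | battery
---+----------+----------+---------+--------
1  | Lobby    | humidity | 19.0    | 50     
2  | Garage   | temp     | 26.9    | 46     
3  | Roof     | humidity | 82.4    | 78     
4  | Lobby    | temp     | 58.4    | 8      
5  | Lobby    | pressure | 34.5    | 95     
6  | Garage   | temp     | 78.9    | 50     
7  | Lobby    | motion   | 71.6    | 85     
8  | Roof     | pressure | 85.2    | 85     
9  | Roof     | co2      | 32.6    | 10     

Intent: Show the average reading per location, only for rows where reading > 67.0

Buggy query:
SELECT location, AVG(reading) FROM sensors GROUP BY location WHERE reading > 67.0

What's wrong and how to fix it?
Bug: WHERE cannot follow GROUP BY

Fix: Place WHERE between FROM and GROUP BY

Corrected query:
SELECT location, AVG(reading) FROM sensors WHERE reading > 67.0 GROUP BY location

Result:
location | AVG(reading)
---------+-------------
Garage   | 78.9        
Lobby    | 71.6        
Roof     | 83.8        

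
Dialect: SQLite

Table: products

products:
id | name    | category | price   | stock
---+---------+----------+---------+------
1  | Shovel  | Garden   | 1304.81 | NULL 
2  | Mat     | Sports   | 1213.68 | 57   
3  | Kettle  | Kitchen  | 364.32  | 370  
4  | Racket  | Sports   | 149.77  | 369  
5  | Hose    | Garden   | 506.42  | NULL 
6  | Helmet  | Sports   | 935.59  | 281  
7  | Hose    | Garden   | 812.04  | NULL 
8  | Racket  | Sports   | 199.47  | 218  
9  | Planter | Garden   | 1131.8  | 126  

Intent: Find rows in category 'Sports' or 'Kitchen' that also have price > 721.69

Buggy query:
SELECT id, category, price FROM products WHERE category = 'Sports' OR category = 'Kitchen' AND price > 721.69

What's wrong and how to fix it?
Bug: AND binds tighter than OR, so this parses as category = 'Sports' OR (category = 'Kitchen' AND price > 721.69)

Fix: Add parentheses around the OR so the AND applies to both alternatives

Corrected query:
SELECT id, category, price FROM products WHERE (category = 'Sports' OR category = 'Kitchen') AND price > 721.69

Result:
id | category | price  
---+----------+--------
2  | Sports   | 1213.68
6  | Sports   | 935.59 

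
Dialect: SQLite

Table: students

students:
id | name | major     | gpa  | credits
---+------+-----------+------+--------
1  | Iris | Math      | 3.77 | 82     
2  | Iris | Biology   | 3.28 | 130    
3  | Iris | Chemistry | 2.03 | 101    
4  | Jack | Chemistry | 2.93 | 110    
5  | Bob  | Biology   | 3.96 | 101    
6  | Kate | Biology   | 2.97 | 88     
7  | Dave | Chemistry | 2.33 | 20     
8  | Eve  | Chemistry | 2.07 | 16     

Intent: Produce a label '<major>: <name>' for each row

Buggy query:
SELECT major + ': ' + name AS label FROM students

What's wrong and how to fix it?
Bug: SQLite uses || for string concatenation; + coerces text to numbers (yielding 0)

Fix: Replace + with || to concatenate text

Corrected query:
SELECT major || ': ' || name AS label FROM students

Result:
label          
---------------
Math: Iris     
Biology: Iris  
Chemistry: Iris
Chemistry: Jack
Biology: Bob   
Biology: Kate  
Chemistry: Dave
Chemistry: Eve 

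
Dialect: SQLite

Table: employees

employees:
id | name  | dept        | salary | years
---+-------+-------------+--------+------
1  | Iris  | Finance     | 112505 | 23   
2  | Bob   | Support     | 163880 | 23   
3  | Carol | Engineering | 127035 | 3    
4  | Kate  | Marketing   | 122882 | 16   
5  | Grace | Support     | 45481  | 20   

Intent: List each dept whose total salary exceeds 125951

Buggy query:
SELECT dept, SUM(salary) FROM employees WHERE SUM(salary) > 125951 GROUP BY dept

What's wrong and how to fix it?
Bug: SUM(salary) is an aggregate, but WHERE filters rows before aggregation

Fix: Move the aggregate condition to a HAVING clause

Corrected query:
SELECT dept, SUM(salary) FROM employees GROUP BY dept HAVING SUM(salary) > 125951

Result:
dept        | SUM(salary)
------------+------------
Engineering | 127035     
Support     | 209361     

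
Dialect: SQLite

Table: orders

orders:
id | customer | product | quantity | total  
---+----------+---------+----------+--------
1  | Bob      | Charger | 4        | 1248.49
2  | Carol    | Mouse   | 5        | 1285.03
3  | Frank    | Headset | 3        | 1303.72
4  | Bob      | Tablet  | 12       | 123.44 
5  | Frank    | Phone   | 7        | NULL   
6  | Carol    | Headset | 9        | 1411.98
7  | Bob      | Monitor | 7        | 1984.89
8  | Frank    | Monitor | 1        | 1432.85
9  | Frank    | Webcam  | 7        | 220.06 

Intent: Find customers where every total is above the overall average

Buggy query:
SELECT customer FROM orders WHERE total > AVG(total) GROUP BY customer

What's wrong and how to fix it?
Bug: AVG() is an aggregate; it can't sit directly in WHERE

Fix: Use a subquery for AVG and a HAVING MIN(...) filter so the condition holds for every row in the group

Corrected query:
SELECT customer FROM orders GROUP BY customer HAVING MIN(total) > (SELECT AVG(total) FROM orders)

Result:
customer
--------
Carol   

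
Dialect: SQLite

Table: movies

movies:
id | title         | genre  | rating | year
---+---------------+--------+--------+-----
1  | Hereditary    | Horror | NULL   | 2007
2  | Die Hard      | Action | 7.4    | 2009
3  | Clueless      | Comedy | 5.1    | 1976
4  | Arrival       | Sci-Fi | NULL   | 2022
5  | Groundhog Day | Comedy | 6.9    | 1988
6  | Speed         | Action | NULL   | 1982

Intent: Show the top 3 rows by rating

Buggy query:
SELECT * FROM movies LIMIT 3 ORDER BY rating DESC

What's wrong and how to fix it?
Bug: LIMIT must come after ORDER BY

Fix: Swap the clauses: ORDER BY first, then LIMIT

Corrected query:
SELECT * FROM movies ORDER BY rating DESC LIMIT 3

Result:
id | title         | genre  | rating | year
---+---------------+--------+--------+-----
2  | Die Hard      | Action | 7.4    | 2009
5  | Groundhog Day | Comedy | 6.9    | 1988
3  | Clueless      | Comedy | 5.1    | 1976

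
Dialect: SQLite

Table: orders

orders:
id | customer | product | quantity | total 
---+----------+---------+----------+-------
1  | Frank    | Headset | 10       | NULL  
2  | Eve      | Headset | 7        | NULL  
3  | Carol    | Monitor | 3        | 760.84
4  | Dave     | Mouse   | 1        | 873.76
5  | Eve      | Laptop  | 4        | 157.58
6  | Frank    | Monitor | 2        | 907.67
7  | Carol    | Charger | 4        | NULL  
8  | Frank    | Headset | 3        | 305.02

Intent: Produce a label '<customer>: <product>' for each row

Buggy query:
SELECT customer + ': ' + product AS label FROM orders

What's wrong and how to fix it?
Bug: SQLite uses || for string concatenation; + coerces text to numbers (yielding 0)

Fix: Replace + with || to concatenate text

Corrected query:
SELECT customer || ': ' || product AS label FROM orders

Result:
label         
--------------
Frank: Headset
Eve: Headset  
Carol: Monitor
Dave: Mouse   
Eve: Laptop   
Frank: Monitor
Carol: Charger
Frank: Headset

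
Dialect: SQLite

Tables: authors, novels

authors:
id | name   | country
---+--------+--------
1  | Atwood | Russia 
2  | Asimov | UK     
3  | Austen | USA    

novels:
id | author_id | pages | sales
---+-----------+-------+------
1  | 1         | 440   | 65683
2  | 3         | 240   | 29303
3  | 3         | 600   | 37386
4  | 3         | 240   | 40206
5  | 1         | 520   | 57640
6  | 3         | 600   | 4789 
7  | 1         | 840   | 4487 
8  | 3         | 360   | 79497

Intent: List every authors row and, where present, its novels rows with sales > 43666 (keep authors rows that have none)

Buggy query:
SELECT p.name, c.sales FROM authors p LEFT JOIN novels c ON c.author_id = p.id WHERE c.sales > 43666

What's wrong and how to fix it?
Bug: Filtering c.sales in WHERE discards the NULL rows produced by LEFT JOIN, turning it into an inner join

Fix: Move the right-table condition into the ON clause so unmatched parents are kept

Corrected query:
SELECT p.name, c.sales FROM authors p LEFT JOIN novels c ON c.author_id = p.id AND c.sales > 43666

Result:
name   | sales
-------+------
Atwood | 57640
Atwood | 65683
Asimov | NULL 
Austen | 79497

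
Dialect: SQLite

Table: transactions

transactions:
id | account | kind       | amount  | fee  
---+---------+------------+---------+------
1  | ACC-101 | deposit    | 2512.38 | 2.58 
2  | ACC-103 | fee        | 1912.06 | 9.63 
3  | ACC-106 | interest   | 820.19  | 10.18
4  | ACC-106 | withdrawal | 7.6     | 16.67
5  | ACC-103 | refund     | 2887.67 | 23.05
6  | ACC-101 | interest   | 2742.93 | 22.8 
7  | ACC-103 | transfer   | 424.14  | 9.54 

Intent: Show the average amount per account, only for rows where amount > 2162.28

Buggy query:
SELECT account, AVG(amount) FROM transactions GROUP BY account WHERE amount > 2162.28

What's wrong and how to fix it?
Bug: Row-level WHERE must come before GROUP BY in the clause order

Fix: Move the WHERE clause before GROUP BY

Corrected query:
SELECT account, AVG(amount) FROM transactions WHERE amount > 2162.28 GROUP BY account

Result:
account | AVG(amount)
--------+------------
ACC-101 | 2627.655   
ACC-103 | 2887.67    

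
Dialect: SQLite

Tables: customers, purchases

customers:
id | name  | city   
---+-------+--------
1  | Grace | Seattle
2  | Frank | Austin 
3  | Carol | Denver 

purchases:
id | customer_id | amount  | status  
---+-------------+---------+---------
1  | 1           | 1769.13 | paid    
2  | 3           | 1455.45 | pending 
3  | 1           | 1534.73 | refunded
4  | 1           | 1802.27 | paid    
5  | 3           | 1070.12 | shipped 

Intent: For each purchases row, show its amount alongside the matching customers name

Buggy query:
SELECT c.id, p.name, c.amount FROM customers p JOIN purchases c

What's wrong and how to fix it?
Bug: JOIN with no ON clause produces a cartesian product; every purchases row pairs with every customers row

Fix: Add ON c.customer_id = p.id to the JOIN

Corrected query:
SELECT c.id, p.name, c.amount FROM customers p JOIN purchases c ON c.customer_id = p.id

Result:
id | name  | amount 
---+-------+--------
1  | Grace | 1769.13
2  | Carol | 1455.45
3  | Grace | 1534.73
4  | Grace | 1802.27
5  | Carol | 1070.12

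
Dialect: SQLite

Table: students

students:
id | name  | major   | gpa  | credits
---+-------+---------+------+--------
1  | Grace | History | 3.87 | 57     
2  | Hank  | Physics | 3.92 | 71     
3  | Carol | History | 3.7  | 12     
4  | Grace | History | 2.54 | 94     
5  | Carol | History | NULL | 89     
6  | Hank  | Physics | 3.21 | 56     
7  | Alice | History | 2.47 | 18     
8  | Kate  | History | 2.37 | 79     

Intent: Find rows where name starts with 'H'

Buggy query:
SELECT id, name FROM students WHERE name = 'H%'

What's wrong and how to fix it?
Bug: '=' compares the literal string including the % character; pattern matching needs LIKE

Fix: Replace '=' with LIKE so 'H%' is treated as a pattern

Corrected query:
SELECT id, name FROM students WHERE name LIKE 'H%'

Result:
id | name
---+-----
2  | Hank
6  | Hank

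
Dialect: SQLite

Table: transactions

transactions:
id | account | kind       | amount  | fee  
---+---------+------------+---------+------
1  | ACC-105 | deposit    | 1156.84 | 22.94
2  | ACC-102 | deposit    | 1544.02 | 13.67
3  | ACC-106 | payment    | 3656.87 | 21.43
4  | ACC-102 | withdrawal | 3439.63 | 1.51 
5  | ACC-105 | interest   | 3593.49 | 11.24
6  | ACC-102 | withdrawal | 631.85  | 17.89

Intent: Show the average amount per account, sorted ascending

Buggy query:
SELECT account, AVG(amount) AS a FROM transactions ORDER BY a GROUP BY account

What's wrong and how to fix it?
Bug: ORDER BY appears before GROUP BY; SQL clause order requires GROUP BY first

Fix: Reorder: SELECT … FROM … GROUP BY … ORDER BY …

Corrected query:
SELECT account, AVG(amount) AS a FROM transactions GROUP BY account ORDER BY a

Result:
account | a          
--------+------------
ACC-102 | 1871.833333
ACC-105 | 2375.165   
ACC-106 | 3656.87    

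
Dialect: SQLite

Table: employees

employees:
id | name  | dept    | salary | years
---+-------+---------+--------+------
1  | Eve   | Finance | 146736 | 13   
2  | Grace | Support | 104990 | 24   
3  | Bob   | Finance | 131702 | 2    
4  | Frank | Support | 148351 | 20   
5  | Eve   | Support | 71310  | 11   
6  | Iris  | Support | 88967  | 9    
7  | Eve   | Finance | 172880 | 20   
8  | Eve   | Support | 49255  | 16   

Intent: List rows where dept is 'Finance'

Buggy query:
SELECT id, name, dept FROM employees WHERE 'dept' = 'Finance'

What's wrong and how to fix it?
Bug: 'dept' in single quotes is a string literal, not the column; the comparison is literal-vs-literal and never true

Fix: Remove the quotes around the column name (or use double quotes for an identifier)

Corrected query:
SELECT id, name, dept FROM employees WHERE dept = 'Finance'

Result:
id | name | dept   
---+------+--------
1  | Eve  | Finance
3  | Bob  | Finance
7  | Eve  | Finance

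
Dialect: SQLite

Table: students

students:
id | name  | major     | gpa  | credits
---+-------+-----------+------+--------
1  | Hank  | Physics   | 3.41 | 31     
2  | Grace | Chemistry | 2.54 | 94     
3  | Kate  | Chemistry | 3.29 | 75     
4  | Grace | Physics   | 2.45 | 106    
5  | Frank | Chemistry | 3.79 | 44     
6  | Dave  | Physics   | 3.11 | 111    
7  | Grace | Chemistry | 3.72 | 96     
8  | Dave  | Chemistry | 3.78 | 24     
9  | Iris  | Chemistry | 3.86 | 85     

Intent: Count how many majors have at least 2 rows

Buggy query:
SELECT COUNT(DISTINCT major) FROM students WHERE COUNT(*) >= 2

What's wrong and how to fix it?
Bug: WHERE filters individual rows, not groups, so a group-level COUNT is invalid there

Fix: Use a subquery that GROUPs and filters with HAVING, then count its rows

Corrected query:
SELECT COUNT(*) FROM (SELECT major FROM students GROUP BY major HAVING COUNT(*) >= 2)

Result:
COUNT(*)
--------
2       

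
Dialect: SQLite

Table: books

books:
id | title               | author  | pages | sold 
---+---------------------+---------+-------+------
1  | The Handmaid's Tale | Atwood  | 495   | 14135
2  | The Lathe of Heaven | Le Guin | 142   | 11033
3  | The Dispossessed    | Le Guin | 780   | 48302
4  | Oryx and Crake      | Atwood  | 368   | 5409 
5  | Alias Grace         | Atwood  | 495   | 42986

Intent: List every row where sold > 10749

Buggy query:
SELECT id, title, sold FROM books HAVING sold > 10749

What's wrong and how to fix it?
Bug: HAVING filters the output of aggregation, but this query has no GROUP BY and no aggregate functions, so SQLite rejects it (HAVING clause on a non-aggregate query); the condition here is per row

Fix: Replace HAVING with WHERE since the condition applies to individual rows

Corrected query:
SELECT id, title, sold FROM books WHERE sold > 10749

Result:
id | title               | sold 
---+---------------------+------
1  | The Handmaid's Tale | 14135
2  | The Lathe of Heaven | 11033
3  | The Dispossessed    | 48302
5  | Alias Grace         | 42986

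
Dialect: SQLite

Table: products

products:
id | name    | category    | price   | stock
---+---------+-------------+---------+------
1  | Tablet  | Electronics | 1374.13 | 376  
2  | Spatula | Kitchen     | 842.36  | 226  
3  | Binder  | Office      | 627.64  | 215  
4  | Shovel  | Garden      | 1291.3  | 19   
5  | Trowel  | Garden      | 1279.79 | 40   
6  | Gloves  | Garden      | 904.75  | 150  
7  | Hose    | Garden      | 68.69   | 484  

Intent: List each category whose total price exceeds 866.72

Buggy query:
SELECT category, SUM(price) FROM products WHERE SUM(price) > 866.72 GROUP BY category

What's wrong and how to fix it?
Bug: SUM(price) is an aggregate, but WHERE filters rows before aggregation

Fix: Move the aggregate condition to a HAVING clause

Corrected query:
SELECT category, SUM(price) FROM products GROUP BY category HAVING SUM(price) > 866.72

Result:
category    | SUM(price)
------------+-----------
Electronics | 1374.13   
Garden      | 3544.53   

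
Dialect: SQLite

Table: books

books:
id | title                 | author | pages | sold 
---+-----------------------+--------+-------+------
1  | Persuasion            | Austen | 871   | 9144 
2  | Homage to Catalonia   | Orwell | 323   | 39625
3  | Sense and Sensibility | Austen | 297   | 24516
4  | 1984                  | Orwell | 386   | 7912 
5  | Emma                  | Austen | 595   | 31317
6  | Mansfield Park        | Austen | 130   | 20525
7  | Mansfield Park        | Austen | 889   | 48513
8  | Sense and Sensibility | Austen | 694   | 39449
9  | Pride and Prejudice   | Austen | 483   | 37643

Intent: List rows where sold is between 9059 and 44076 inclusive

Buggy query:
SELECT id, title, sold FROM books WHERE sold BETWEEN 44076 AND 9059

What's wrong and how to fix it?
Bug: BETWEEN expects the lower bound first; with 44076 AND 9059 the range is empty

Fix: Swap the bounds so the smaller value comes first

Corrected query:
SELECT id, title, sold FROM books WHERE sold BETWEEN 9059 AND 44076

Result:
id | title                 | sold 
---+-----------------------+------
1  | Persuasion            | 9144 
2  | Homage to Catalonia   | 39625
3  | Sense and Sensibility | 24516
5  | Emma                  | 31317
6  | Mansfield Park        | 20525
8  | Sense and Sensibility | 39449
9  | Pride and Prejudice   | 37643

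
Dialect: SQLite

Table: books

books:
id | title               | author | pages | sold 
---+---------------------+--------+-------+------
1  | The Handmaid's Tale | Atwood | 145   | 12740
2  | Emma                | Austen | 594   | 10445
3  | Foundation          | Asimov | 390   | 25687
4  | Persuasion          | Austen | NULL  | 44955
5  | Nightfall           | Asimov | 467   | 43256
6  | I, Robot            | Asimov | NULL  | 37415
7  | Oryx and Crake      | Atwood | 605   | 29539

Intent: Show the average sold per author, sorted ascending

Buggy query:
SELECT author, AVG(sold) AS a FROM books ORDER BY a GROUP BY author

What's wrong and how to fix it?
Bug: GROUP BY must precede ORDER BY

Fix: Reorder: SELECT … FROM … GROUP BY … ORDER BY …

Corrected query:
SELECT author, AVG(sold) AS a FROM books GROUP BY author ORDER BY a

Result:
author | a           
-------+-------------
Atwood | 21139.5     
Austen | 27700       
Asimov | 35452.666667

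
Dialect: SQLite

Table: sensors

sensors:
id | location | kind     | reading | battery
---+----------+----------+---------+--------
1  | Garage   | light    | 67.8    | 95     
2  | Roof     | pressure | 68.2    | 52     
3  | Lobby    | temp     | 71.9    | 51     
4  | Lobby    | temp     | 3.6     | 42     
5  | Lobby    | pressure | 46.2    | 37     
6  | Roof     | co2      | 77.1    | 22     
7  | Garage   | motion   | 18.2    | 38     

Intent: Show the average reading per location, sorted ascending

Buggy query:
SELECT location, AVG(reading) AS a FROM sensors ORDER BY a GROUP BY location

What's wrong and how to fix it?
Bug: GROUP BY must precede ORDER BY

Fix: Reorder: SELECT … FROM … GROUP BY … ORDER BY …

Corrected query:
SELECT location, AVG(reading) AS a FROM sensors GROUP BY location ORDER BY a

Result:
location | a        
---------+----------
Lobby    | 40.566667
Garage   | 43       
Roof     | 72.65    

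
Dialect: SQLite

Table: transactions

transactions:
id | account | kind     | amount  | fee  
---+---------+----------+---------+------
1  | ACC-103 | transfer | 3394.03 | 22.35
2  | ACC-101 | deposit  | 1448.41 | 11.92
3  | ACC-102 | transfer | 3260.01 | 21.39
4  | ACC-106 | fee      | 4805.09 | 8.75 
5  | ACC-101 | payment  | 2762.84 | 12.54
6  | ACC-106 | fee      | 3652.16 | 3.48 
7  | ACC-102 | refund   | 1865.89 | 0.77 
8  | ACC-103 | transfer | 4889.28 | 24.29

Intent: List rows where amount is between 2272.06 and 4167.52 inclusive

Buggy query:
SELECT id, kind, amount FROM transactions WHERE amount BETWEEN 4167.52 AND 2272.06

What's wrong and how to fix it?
Bug: BETWEEN expects the lower bound first; with 4167.52 AND 2272.06 the range is empty

Fix: Swap the bounds so the smaller value comes first

Corrected query:
SELECT id, kind, amount FROM transactions WHERE amount BETWEEN 2272.06 AND 4167.52

Result:
id | kind     | amount 
---+----------+--------
1  | transfer | 3394.03
3  | transfer | 3260.01
5  | payment  | 2762.84
6  | fee      | 3652.16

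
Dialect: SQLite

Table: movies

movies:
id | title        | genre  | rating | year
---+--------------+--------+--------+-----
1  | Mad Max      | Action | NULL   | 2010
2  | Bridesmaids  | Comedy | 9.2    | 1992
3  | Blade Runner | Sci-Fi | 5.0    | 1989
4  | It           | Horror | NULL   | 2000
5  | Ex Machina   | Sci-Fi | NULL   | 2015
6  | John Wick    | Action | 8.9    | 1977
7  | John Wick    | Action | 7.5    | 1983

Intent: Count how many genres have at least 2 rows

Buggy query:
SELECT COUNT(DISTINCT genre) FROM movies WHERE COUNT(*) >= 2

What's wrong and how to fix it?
Bug: COUNT(*) cannot appear in WHERE; the per-group count doesn't exist yet

Fix: Group first with HAVING COUNT(*) >= 2, then COUNT the resulting groups

Corrected query:
SELECT COUNT(*) FROM (SELECT genre FROM movies GROUP BY genre HAVING COUNT(*) >= 2)

Result:
COUNT(*)
--------
2       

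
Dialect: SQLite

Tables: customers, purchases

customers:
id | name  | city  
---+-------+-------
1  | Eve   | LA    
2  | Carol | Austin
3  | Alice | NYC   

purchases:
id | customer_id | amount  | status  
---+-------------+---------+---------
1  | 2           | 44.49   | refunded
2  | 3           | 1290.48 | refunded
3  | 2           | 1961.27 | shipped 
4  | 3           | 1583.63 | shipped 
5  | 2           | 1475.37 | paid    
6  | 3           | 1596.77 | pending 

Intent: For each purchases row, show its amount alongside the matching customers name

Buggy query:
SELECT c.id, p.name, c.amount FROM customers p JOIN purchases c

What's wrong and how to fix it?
Bug: Missing join condition: each purchases row is matched to all customers rows instead of just its own

Fix: Specify the join condition linking the foreign key to the parent id

Corrected query:
SELECT c.id, p.name, c.amount FROM customers p JOIN purchases c ON c.customer_id = p.id

Result:
id | name  | amount 
---+-------+--------
1  | Carol | 44.49  
2  | Alice | 1290.48
3  | Carol | 1961.27
4  | Alice | 1583.63
5  | Carol | 1475.37
6  | Alice | 1596.77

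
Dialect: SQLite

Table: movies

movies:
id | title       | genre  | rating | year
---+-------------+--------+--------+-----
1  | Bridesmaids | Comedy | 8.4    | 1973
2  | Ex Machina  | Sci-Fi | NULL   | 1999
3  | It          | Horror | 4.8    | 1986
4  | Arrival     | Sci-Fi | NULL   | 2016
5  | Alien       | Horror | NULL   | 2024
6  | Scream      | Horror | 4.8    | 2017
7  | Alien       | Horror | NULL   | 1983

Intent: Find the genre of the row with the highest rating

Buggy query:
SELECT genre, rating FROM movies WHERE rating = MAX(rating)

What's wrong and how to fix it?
Bug: WHERE is evaluated per row; an aggregate over the whole table isn't defined there

Fix: Use a subquery: WHERE rating = (SELECT MAX(rating) FROM movies)

Corrected query:
SELECT genre, rating FROM movies WHERE rating = (SELECT MAX(rating) FROM movies)

Result:
genre  | rating
-------+-------
Comedy | 8.4   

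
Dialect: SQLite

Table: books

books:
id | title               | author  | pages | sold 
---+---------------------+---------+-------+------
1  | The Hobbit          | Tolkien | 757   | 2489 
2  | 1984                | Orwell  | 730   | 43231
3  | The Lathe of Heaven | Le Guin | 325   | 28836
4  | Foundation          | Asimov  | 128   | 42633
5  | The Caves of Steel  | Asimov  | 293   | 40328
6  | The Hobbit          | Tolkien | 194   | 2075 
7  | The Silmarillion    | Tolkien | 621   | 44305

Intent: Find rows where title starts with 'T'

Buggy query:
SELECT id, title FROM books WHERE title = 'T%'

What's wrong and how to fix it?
Bug: '=' compares the literal string including the % character; pattern matching needs LIKE

Fix: Replace '=' with LIKE so 'T%' is treated as a pattern

Corrected query:
SELECT id, title FROM books WHERE title LIKE 'T%'

Result:
id | title              
---+--------------------
1  | The Hobbit         
3  | The Lathe of Heaven
5  | The Caves of Steel 
6  | The Hobbit         
7  | The Silmarillion   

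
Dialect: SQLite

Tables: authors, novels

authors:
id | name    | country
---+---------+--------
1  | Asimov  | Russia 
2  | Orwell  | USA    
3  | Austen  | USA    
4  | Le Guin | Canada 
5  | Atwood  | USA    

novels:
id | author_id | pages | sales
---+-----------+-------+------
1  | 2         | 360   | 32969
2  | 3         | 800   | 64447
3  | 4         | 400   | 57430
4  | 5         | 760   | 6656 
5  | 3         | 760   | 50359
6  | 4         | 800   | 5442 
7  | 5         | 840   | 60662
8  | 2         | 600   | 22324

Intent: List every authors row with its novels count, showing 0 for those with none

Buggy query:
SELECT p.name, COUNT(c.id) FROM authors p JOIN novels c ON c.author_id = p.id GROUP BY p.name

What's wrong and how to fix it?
Bug: An inner join excludes parents with zero children

Fix: Switch to LEFT JOIN to retain unmatched parent rows

Corrected query:
SELECT p.name, COUNT(c.id) FROM authors p LEFT JOIN novels c ON c.author_id = p.id GROUP BY p.name

Result:
name    | COUNT(c.id)
--------+------------
Asimov  | 0          
Atwood  | 2          
Austen  | 2          
Le Guin | 2          
Orwell  | 2          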